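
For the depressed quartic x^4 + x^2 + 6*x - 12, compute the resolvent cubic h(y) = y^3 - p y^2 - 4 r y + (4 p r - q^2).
h(y) = y^3 - y^2 + 48*y - 84

Identify coefficients: p = 1, q = 6, r = -12.
Plug into h(y) = y^3 - p y^2 - 4 r y + (4 p r - q^2):
  h(y) = y^3 - (1) y^2 - 4*(-12) y + (4*(1)*(-12) - (6)^2)
       = y^3 + (-1) y^2 + (48) y + (-84).
Simplifying: h(y) = y^3 - y^2 + 48*y - 84.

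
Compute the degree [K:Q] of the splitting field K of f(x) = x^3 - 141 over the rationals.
[K:Q] = 6

x^3 - 141 has one real root r = 141^(1/3) and two complex roots r*zeta_3, r*zeta_3^2 where zeta_3 = e^(2*pi*i/3). The splitting field is Q(r, zeta_3). [Q(r):Q] = 3 and [Q(zeta_3):Q] = 2 with gcd = 1, so [Q(r, zeta_3):Q] = 3 * 2 = 6.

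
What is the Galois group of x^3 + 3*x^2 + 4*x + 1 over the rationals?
Gal(K/Q) = S_3 (symmetric group of order 6)

Compute the discriminant of x^3 + (3)*x^2 + (4)*x + (1): Δ = -31. Since Δ is not a rational square, the Galois group is not contained in A_3; it must be the full S_3 (irreducibility of the cubic rules out anything smaller).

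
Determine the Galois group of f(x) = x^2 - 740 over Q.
Gal(K/Q) = Z/2Z (cyclic of order 2)

x^2 - 740 is irreducible over Q since 740 is not a rational square. The splitting field Q(sqrt(740)) has degree 2 over Q, and its unique nontrivial automorphism is sqrt(740) ↦ -sqrt(740). Hence Gal(Q(sqrt(740))/Q) = Z/2Z.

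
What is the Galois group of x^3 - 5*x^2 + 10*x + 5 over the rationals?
Gal(K/Q) = S_3 (symmetric group of order 6)

Compute the discriminant of x^3 + (-5)*x^2 + (10)*x + (5): Δ = -4175. Since Δ is not a rational square, the Galois group is not contained in A_3; it must be the full S_3 (irreducibility of the cubic rules out anything smaller).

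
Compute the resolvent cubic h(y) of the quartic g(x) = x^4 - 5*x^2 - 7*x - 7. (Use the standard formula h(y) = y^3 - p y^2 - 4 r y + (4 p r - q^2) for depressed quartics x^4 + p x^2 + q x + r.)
h(y) = y^3 + 5*y^2 + 28*y + 91

Identify coefficients: p = -5, q = -7, r = -7.
Plug into h(y) = y^3 - p y^2 - 4 r y + (4 p r - q^2):
  h(y) = y^3 - (-5) y^2 - 4*(-7) y + (4*(-5)*(-7) - (-7)^2)
       = y^3 + (5) y^2 + (28) y + (91).
Simplifying: h(y) = y^3 + 5*y^2 + 28*y + 91.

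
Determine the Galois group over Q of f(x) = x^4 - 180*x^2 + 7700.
Gal(K/Q) = V_4 (Klein four-group, Z/2Z × Z/2Z)

f factors as (x^2 - 70)(x^2 - 110), so the splitting field is K = Q(sqrt(70), sqrt(110)). The elements 70, 110, 7700 are all non-squares in Q, so sqrt(70) and sqrt(110) generate independent quadratic extensions. Thus [K:Q] = 4 and Gal(K/Q) is generated by the two order-2 automorphisms sqrt(70) ↦ -sqrt(70) and sqrt(110) ↦ -sqrt(110), giving V_4.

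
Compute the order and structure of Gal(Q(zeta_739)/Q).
|Gal(Q(zeta_739)/Q)| = phi(739) = 738; group ≅ (Z/739Z)^* ≅ Z/738Z

The n-th cyclotomic polynomial Φ_739(x) is the minimal polynomial of zeta_739 over Q and has degree phi(739) = 738. So Q(zeta_739) is a degree-738 Galois extension with Galois group (Z/739Z)^*. (Z/739Z)^* is cyclic since 739 is an odd prime power (or 4). Hence Gal(Q(zeta_739)/Q) ≅ Z/738Z.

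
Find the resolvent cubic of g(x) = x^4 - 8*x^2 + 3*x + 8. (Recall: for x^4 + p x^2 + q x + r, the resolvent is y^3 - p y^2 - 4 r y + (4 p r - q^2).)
h(y) = y^3 + 8*y^2 - 32*y - 265

Identify coefficients: p = -8, q = 3, r = 8.
Plug into h(y) = y^3 - p y^2 - 4 r y + (4 p r - q^2):
  h(y) = y^3 - (-8) y^2 - 4*(8) y + (4*(-8)*(8) - (3)^2)
       = y^3 + (8) y^2 + (-32) y + (-265).
Simplifying: h(y) = y^3 + 8*y^2 - 32*y - 265.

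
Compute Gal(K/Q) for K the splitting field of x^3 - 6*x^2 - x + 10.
Gal(K/Q) = S_3 (symmetric group of order 6)

Compute the discriminant of x^3 + (-6)*x^2 + (-1)*x + (10): Δ = 7060. Since Δ is not a rational square, the Galois group is not contained in A_3; it must be the full S_3 (irreducibility of the cubic rules out anything smaller).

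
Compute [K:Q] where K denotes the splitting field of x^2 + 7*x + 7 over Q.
[K:Q] = 2

The discriminant of x^2 + (7)*x + (7) is b^2 - 4c = 49 - (28) = 21. Since 21 is not a perfect square in Q, the polynomial is irreducible over Q. Its two roots generate a degree-2 extension, so [K:Q] = 2.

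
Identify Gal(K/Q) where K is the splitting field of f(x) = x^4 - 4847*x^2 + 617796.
Gal(K/Q) = Z/2Z (cyclic of order 2)

f factors as (x^2 - 131)(x^2 - 4716), so the splitting field is K = Q(sqrt(131), sqrt(4716)). The squarefree part of 131 is 131 and the squarefree part of 4716 is also 131, so sqrt(131) and sqrt(4716) are both rational multiples of sqrt(131). Hence Q(sqrt(131)) = Q(sqrt(4716)) = Q(sqrt(131)), and the splitting field collapses to a single degree-2 extension with Galois group Z/2Z.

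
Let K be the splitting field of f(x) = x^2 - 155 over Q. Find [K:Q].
[K:Q] = 2

The polynomial x^2 - 155 is irreducible over Q since 155 is not a perfect square. Its splitting field is Q(sqrt(155)), which has degree 2 over Q.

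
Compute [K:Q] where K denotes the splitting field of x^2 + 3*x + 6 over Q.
[K:Q] = 2

The discriminant of x^2 + (3)*x + (6) is b^2 - 4c = 9 - (24) = -15. Since -15 is not a perfect square in Q, the polynomial is irreducible over Q. Its two roots generate a degree-2 extension, so [K:Q] = 2.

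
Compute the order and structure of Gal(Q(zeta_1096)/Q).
|Gal(Q(zeta_1096)/Q)| = phi(1096) = 544; group ≅ (Z/1096Z)^* ≅ Z/2Z × Z/2Z × Z/136Z

The n-th cyclotomic polynomial Φ_1096(x) is the minimal polynomial of zeta_1096 over Q and has degree phi(1096) = 544. So Q(zeta_1096) is a degree-544 Galois extension with Galois group (Z/1096Z)^*. By CRT, (Z/1096Z)^* ≅ (Z/8Z)^* × (Z/137Z)^*. Each prime-power unit group is (Z/8Z)^* ≅ Z/2Z × Z/2Z; (Z/137Z)^* ≅ Z/136Z. Hence Gal(Q(zeta_1096)/Q) ≅ Z/2Z × Z/2Z × Z/136Z.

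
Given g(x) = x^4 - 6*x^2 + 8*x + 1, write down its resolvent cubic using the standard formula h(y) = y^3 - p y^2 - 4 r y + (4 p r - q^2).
h(y) = y^3 + 6*y^2 - 4*y - 88

Identify coefficients: p = -6, q = 8, r = 1.
Plug into h(y) = y^3 - p y^2 - 4 r y + (4 p r - q^2):
  h(y) = y^3 - (-6) y^2 - 4*(1) y + (4*(-6)*(1) - (8)^2)
       = y^3 + (6) y^2 + (-4) y + (-88).
Simplifying: h(y) = y^3 + 6*y^2 - 4*y - 88.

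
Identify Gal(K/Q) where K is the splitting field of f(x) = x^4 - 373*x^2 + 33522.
Gal(K/Q) = V_4 (Klein four-group, Z/2Z × Z/2Z)

f factors as (x^2 - 222)(x^2 - 151), so the splitting field is K = Q(sqrt(222), sqrt(151)). The elements 222, 151, 33522 are all non-squares in Q, so sqrt(222) and sqrt(151) generate independent quadratic extensions. Thus [K:Q] = 4 and Gal(K/Q) is generated by the two order-2 automorphisms sqrt(222) ↦ -sqrt(222) and sqrt(151) ↦ -sqrt(151), giving V_4.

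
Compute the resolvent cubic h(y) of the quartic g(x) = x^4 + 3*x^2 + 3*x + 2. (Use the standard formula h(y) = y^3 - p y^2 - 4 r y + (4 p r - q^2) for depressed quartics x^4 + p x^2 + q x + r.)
h(y) = y^3 - 3*y^2 - 8*y + 15

Identify coefficients: p = 3, q = 3, r = 2.
Plug into h(y) = y^3 - p y^2 - 4 r y + (4 p r - q^2):
  h(y) = y^3 - (3) y^2 - 4*(2) y + (4*(3)*(2) - (3)^2)
       = y^3 + (-3) y^2 + (-8) y + (15).
Simplifying: h(y) = y^3 - 3*y^2 - 8*y + 15.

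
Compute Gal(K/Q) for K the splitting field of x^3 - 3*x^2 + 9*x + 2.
Gal(K/Q) = S_3 (symmetric group of order 6)

Compute the discriminant of x^3 + (-3)*x^2 + (9)*x + (2): Δ = -3051. Since Δ is not a rational square, the Galois group is not contained in A_3; it must be the full S_3 (irreducibility of the cubic rules out anything smaller).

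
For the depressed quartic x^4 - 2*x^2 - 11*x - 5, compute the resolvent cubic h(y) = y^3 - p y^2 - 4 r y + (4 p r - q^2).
h(y) = y^3 + 2*y^2 + 20*y - 81

Identify coefficients: p = -2, q = -11, r = -5.
Plug into h(y) = y^3 - p y^2 - 4 r y + (4 p r - q^2):
  h(y) = y^3 - (-2) y^2 - 4*(-5) y + (4*(-2)*(-5) - (-11)^2)
       = y^3 + (2) y^2 + (20) y + (-81).
Simplifying: h(y) = y^3 + 2*y^2 + 20*y - 81.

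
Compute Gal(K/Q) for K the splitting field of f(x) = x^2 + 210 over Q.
Gal(K/Q) = Z/2Z (cyclic of order 2)

x^2 + 210 is irreducible over Q since -210 is not a rational square. The splitting field Q(sqrt(-210)) has degree 2 over Q, and its unique nontrivial automorphism is sqrt(-210) ↦ -sqrt(-210). Hence Gal(Q(sqrt(-210))/Q) = Z/2Z.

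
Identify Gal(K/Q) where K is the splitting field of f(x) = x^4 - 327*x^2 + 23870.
Gal(K/Q) = V_4 (Klein four-group, Z/2Z × Z/2Z)

f factors as (x^2 - 110)(x^2 - 217), so the splitting field is K = Q(sqrt(110), sqrt(217)). The elements 110, 217, 23870 are all non-squares in Q, so sqrt(110) and sqrt(217) generate independent quadratic extensions. Thus [K:Q] = 4 and Gal(K/Q) is generated by the two order-2 automorphisms sqrt(110) ↦ -sqrt(110) and sqrt(217) ↦ -sqrt(217), giving V_4.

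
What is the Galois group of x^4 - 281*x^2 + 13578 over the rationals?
Gal(K/Q) = V_4 (Klein four-group, Z/2Z × Z/2Z)

f factors as (x^2 - 62)(x^2 - 219), so the splitting field is K = Q(sqrt(62), sqrt(219)). The elements 62, 219, 13578 are all non-squares in Q, so sqrt(62) and sqrt(219) generate independent quadratic extensions. Thus [K:Q] = 4 and Gal(K/Q) is generated by the two order-2 automorphisms sqrt(62) ↦ -sqrt(62) and sqrt(219) ↦ -sqrt(219), giving V_4.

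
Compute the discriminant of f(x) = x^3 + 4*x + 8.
Δ = -1984

For a depressed cubic x^3 + p x + q the discriminant is Δ = -4 p^3 - 27 q^2 = -4*(4)^3 - 27*(8)^2 = -256 - 1728 = -1984.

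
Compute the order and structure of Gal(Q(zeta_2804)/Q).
|Gal(Q(zeta_2804)/Q)| = phi(2804) = 1400; group ≅ (Z/2804Z)^* ≅ Z/2Z × Z/700Z

The n-th cyclotomic polynomial Φ_2804(x) is the minimal polynomial of zeta_2804 over Q and has degree phi(2804) = 1400. So Q(zeta_2804) is a degree-1400 Galois extension with Galois group (Z/2804Z)^*. By CRT, (Z/2804Z)^* ≅ (Z/4Z)^* × (Z/701Z)^*. Each prime-power unit group is (Z/4Z)^* ≅ Z/2Z; (Z/701Z)^* ≅ Z/700Z. Hence Gal(Q(zeta_2804)/Q) ≅ Z/2Z × Z/700Z.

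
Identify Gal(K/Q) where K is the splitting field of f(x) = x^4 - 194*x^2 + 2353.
Gal(K/Q) = V_4 (Klein four-group, Z/2Z × Z/2Z)

f factors as (x^2 - 181)(x^2 - 13), so the splitting field is K = Q(sqrt(181), sqrt(13)). The elements 181, 13, 2353 are all non-squares in Q, so sqrt(181) and sqrt(13) generate independent quadratic extensions. Thus [K:Q] = 4 and Gal(K/Q) is generated by the two order-2 automorphisms sqrt(181) ↦ -sqrt(181) and sqrt(13) ↦ -sqrt(13), giving V_4.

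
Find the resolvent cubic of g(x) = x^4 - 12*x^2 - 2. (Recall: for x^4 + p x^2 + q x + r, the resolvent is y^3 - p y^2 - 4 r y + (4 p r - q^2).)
h(y) = y^3 + 12*y^2 + 8*y + 96

Identify coefficients: p = -12, q = 0, r = -2.
Plug into h(y) = y^3 - p y^2 - 4 r y + (4 p r - q^2):
  h(y) = y^3 - (-12) y^2 - 4*(-2) y + (4*(-12)*(-2) - (0)^2)
       = y^3 + (12) y^2 + (8) y + (96).
Simplifying: h(y) = y^3 + 12*y^2 + 8*y + 96.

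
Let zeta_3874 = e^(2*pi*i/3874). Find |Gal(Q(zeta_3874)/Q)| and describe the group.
|Gal(Q(zeta_3874)/Q)| = phi(3874) = 1776; group ≅ (Z/3874Z)^* ≅ Z/12Z × Z/148Z

The n-th cyclotomic polynomial Φ_3874(x) is the minimal polynomial of zeta_3874 over Q and has degree phi(3874) = 1776. So Q(zeta_3874) is a degree-1776 Galois extension with Galois group (Z/3874Z)^*. By CRT, (Z/3874Z)^* ≅ (Z/2Z)^* × (Z/13Z)^* × (Z/149Z)^*. Each prime-power unit group is (Z/2Z)^* ≅ trivial group (order 1); (Z/13Z)^* ≅ Z/12Z; (Z/149Z)^* ≅ Z/148Z. Hence Gal(Q(zeta_3874)/Q) ≅ Z/12Z × Z/148Z.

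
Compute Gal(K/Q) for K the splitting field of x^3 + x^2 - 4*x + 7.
Gal(K/Q) = S_3 (symmetric group of order 6)

Compute the discriminant of x^3 + (1)*x^2 + (-4)*x + (7): Δ = -1583. Since Δ is not a rational square, the Galois group is not contained in A_3; it must be the full S_3 (irreducibility of the cubic rules out anything smaller).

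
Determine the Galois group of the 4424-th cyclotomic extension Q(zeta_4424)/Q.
|Gal(Q(zeta_4424)/Q)| = phi(4424) = 1872; group ≅ (Z/4424Z)^* ≅ Z/2Z × Z/2Z × Z/6Z × Z/78Z

The n-th cyclotomic polynomial Φ_4424(x) is the minimal polynomial of zeta_4424 over Q and has degree phi(4424) = 1872. So Q(zeta_4424) is a degree-1872 Galois extension with Galois group (Z/4424Z)^*. By CRT, (Z/4424Z)^* ≅ (Z/8Z)^* × (Z/7Z)^* × (Z/79Z)^*. Each prime-power unit group is (Z/8Z)^* ≅ Z/2Z × Z/2Z; (Z/7Z)^* ≅ Z/6Z; (Z/79Z)^* ≅ Z/78Z. Hence Gal(Q(zeta_4424)/Q) ≅ Z/2Z × Z/2Z × Z/6Z × Z/78Z.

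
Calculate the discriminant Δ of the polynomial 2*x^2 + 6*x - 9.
Δ = 108

For a quadratic a x^2 + b x + c the discriminant is Δ = b^2 - 4ac = (6)^2 - 4*(2)*(-9) = 36 - (-72) = 108.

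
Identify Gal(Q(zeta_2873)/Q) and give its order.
|Gal(Q(zeta_2873)/Q)| = phi(2873) = 2496; group ≅ (Z/2873Z)^* ≅ Z/16Z × Z/156Z

The n-th cyclotomic polynomial Φ_2873(x) is the minimal polynomial of zeta_2873 over Q and has degree phi(2873) = 2496. So Q(zeta_2873) is a degree-2496 Galois extension with Galois group (Z/2873Z)^*. By CRT, (Z/2873Z)^* ≅ (Z/169Z)^* × (Z/17Z)^*. Each prime-power unit group is (Z/169Z)^* ≅ Z/156Z; (Z/17Z)^* ≅ Z/16Z. Hence Gal(Q(zeta_2873)/Q) ≅ Z/16Z × Z/156Z.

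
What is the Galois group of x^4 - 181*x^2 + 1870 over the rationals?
Gal(K/Q) = V_4 (Klein four-group, Z/2Z × Z/2Z)

f factors as (x^2 - 11)(x^2 - 170), so the splitting field is K = Q(sqrt(11), sqrt(170)). The elements 11, 170, 1870 are all non-squares in Q, so sqrt(11) and sqrt(170) generate independent quadratic extensions. Thus [K:Q] = 4 and Gal(K/Q) is generated by the two order-2 automorphisms sqrt(11) ↦ -sqrt(11) and sqrt(170) ↦ -sqrt(170), giving V_4.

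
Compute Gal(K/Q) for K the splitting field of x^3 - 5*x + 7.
Gal(K/Q) = S_3 (symmetric group of order 6)

Compute the discriminant of x^3 + (0)*x^2 + (-5)*x + (7): Δ = -823. Since Δ is not a rational square, the Galois group is not contained in A_3; it must be the full S_3 (irreducibility of the cubic rules out anything smaller).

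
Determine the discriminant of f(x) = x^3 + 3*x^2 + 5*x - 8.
Δ = -3299

For x^3 + a x^2 + b x + c the discriminant is Δ = 18 a b c - 4 a^3 c + a^2 b^2 - 4 b^3 - 27 c^2.
Plug a = 3, b = 5, c = -8:
  18*(3)*(5)*(-8) - 4*(3)^3*(-8) + (3)^2*(5)^2 - 4*(5)^3 - 27*(-8)^2
  = -2160 + (864) + 225 + (-500) + (-1728)
  = -3299.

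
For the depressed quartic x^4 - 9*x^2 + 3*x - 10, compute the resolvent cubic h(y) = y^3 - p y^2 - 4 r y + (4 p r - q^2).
h(y) = y^3 + 9*y^2 + 40*y + 351

Identify coefficients: p = -9, q = 3, r = -10.
Plug into h(y) = y^3 - p y^2 - 4 r y + (4 p r - q^2):
  h(y) = y^3 - (-9) y^2 - 4*(-10) y + (4*(-9)*(-10) - (3)^2)
       = y^3 + (9) y^2 + (40) y + (351).
Simplifying: h(y) = y^3 + 9*y^2 + 40*y + 351.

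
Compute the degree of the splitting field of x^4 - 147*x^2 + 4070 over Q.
[K:Q] = 4

f factors as (x^2 - 37)(x^2 - 110); the splitting field is K = Q(sqrt(37), sqrt(110)). Since 37, 110, and 4070 are all non-squares in Q, the three subfields Q(sqrt(37)), Q(sqrt(110)), Q(sqrt(4070)) are distinct degree-2 extensions, so [K:Q] = 4 (Klein four Galois group).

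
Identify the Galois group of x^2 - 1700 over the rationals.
Gal(K/Q) = Z/2Z (cyclic of order 2)

x^2 - 1700 is irreducible over Q since 1700 is not a rational square. The splitting field Q(sqrt(1700)) has degree 2 over Q, and its unique nontrivial automorphism is sqrt(1700) ↦ -sqrt(1700). Hence Gal(Q(sqrt(1700))/Q) = Z/2Z.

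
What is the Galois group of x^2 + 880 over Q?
Gal(K/Q) = Z/2Z (cyclic of order 2)

x^2 + 880 is irreducible over Q since -880 is not a rational square. The splitting field Q(sqrt(-880)) has degree 2 over Q, and its unique nontrivial automorphism is sqrt(-880) ↦ -sqrt(-880). Hence Gal(Q(sqrt(-880))/Q) = Z/2Z.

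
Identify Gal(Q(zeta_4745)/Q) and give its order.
|Gal(Q(zeta_4745)/Q)| = phi(4745) = 3456; group ≅ (Z/4745Z)^* ≅ Z/4Z × Z/12Z × Z/72Z

The n-th cyclotomic polynomial Φ_4745(x) is the minimal polynomial of zeta_4745 over Q and has degree phi(4745) = 3456. So Q(zeta_4745) is a degree-3456 Galois extension with Galois group (Z/4745Z)^*. By CRT, (Z/4745Z)^* ≅ (Z/5Z)^* × (Z/13Z)^* × (Z/73Z)^*. Each prime-power unit group is (Z/5Z)^* ≅ Z/4Z; (Z/13Z)^* ≅ Z/12Z; (Z/73Z)^* ≅ Z/72Z. Hence Gal(Q(zeta_4745)/Q) ≅ Z/4Z × Z/12Z × Z/72Z.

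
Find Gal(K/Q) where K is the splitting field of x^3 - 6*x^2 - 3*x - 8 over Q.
Gal(K/Q) = S_3 (symmetric group of order 6)

Compute the discriminant of x^3 + (-6)*x^2 + (-3)*x + (-8): Δ = -10800. Since Δ is not a rational square, the Galois group is not contained in A_3; it must be the full S_3 (irreducibility of the cubic rules out anything smaller).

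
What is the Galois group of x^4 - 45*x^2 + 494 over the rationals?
Gal(K/Q) = V_4 (Klein four-group, Z/2Z × Z/2Z)

f factors as (x^2 - 19)(x^2 - 26), so the splitting field is K = Q(sqrt(19), sqrt(26)). The elements 19, 26, 494 are all non-squares in Q, so sqrt(19) and sqrt(26) generate independent quadratic extensions. Thus [K:Q] = 4 and Gal(K/Q) is generated by the two order-2 automorphisms sqrt(19) ↦ -sqrt(19) and sqrt(26) ↦ -sqrt(26), giving V_4.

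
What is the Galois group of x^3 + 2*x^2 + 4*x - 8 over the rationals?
Gal(K/Q) = S_3 (symmetric group of order 6)

Compute the discriminant of x^3 + (2)*x^2 + (4)*x + (-8): Δ = -2816. Since Δ is not a rational square, the Galois group is not contained in A_3; it must be the full S_3 (irreducibility of the cubic rules out anything smaller).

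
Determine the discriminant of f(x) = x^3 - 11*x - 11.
Δ = 2057

For a depressed cubic x^3 + p x + q the discriminant is Δ = -4 p^3 - 27 q^2 = -4*(-11)^3 - 27*(-11)^2 = 5324 - 3267 = 2057.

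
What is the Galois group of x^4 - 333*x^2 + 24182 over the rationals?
Gal(K/Q) = V_4 (Klein four-group, Z/2Z × Z/2Z)

f factors as (x^2 - 107)(x^2 - 226), so the splitting field is K = Q(sqrt(107), sqrt(226)). The elements 107, 226, 24182 are all non-squares in Q, so sqrt(107) and sqrt(226) generate independent quadratic extensions. Thus [K:Q] = 4 and Gal(K/Q) is generated by the two order-2 automorphisms sqrt(107) ↦ -sqrt(107) and sqrt(226) ↦ -sqrt(226), giving V_4.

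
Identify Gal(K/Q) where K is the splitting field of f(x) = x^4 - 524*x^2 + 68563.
Gal(K/Q) = V_4 (Klein four-group, Z/2Z × Z/2Z)

f factors as (x^2 - 253)(x^2 - 271), so the splitting field is K = Q(sqrt(253), sqrt(271)). The elements 253, 271, 68563 are all non-squares in Q, so sqrt(253) and sqrt(271) generate independent quadratic extensions. Thus [K:Q] = 4 and Gal(K/Q) is generated by the two order-2 automorphisms sqrt(253) ↦ -sqrt(253) and sqrt(271) ↦ -sqrt(271), giving V_4.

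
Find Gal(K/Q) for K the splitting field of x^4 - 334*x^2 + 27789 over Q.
Gal(K/Q) = V_4 (Klein four-group, Z/2Z × Z/2Z)

f factors as (x^2 - 157)(x^2 - 177), so the splitting field is K = Q(sqrt(157), sqrt(177)). The elements 157, 177, 27789 are all non-squares in Q, so sqrt(157) and sqrt(177) generate independent quadratic extensions. Thus [K:Q] = 4 and Gal(K/Q) is generated by the two order-2 automorphisms sqrt(157) ↦ -sqrt(157) and sqrt(177) ↦ -sqrt(177), giving V_4.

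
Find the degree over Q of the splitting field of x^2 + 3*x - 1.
[K:Q] = 2

The discriminant of x^2 + (3)*x + (-1) is b^2 - 4c = 9 - (-4) = 13. Since 13 is not a perfect square in Q, the polynomial is irreducible over Q. Its two roots generate a degree-2 extension, so [K:Q] = 2.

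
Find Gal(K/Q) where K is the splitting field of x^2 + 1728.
Gal(K/Q) = Z/2Z (cyclic of order 2)

x^2 + 1728 is irreducible over Q since -1728 is not a rational square. The splitting field Q(sqrt(-1728)) has degree 2 over Q, and its unique nontrivial automorphism is sqrt(-1728) ↦ -sqrt(-1728). Hence Gal(Q(sqrt(-1728))/Q) = Z/2Z.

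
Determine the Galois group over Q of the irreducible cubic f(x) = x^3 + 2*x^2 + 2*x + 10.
Gal(K/Q) = S_3 (symmetric group of order 6)

Compute the discriminant of x^3 + (2)*x^2 + (2)*x + (10): Δ = -2316. Since Δ is not a rational square, the Galois group is not contained in A_3; it must be the full S_3 (irreducibility of the cubic rules out anything smaller).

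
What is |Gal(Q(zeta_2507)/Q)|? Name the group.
|Gal(Q(zeta_2507)/Q)| = phi(2507) = 2376; group ≅ (Z/2507Z)^* ≅ Z/22Z × Z/108Z

The n-th cyclotomic polynomial Φ_2507(x) is the minimal polynomial of zeta_2507 over Q and has degree phi(2507) = 2376. So Q(zeta_2507) is a degree-2376 Galois extension with Galois group (Z/2507Z)^*. By CRT, (Z/2507Z)^* ≅ (Z/23Z)^* × (Z/109Z)^*. Each prime-power unit group is (Z/23Z)^* ≅ Z/22Z; (Z/109Z)^* ≅ Z/108Z. Hence Gal(Q(zeta_2507)/Q) ≅ Z/22Z × Z/108Z.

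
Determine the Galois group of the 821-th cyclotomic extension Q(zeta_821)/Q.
|Gal(Q(zeta_821)/Q)| = phi(821) = 820; group ≅ (Z/821Z)^* ≅ Z/820Z

The n-th cyclotomic polynomial Φ_821(x) is the minimal polynomial of zeta_821 over Q and has degree phi(821) = 820. So Q(zeta_821) is a degree-820 Galois extension with Galois group (Z/821Z)^*. (Z/821Z)^* is cyclic since 821 is an odd prime power (or 4). Hence Gal(Q(zeta_821)/Q) ≅ Z/820Z.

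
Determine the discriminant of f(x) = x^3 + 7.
Δ = -1323

For a depressed cubic x^3 + p x + q the discriminant is Δ = -4 p^3 - 27 q^2 = -4*(0)^3 - 27*(7)^2 = 0 - 1323 = -1323.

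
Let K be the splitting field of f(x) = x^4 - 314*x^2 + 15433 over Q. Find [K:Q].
[K:Q] = 4

f factors as (x^2 - 61)(x^2 - 253); the splitting field is K = Q(sqrt(61), sqrt(253)). Since 61, 253, and 15433 are all non-squares in Q, the three subfields Q(sqrt(61)), Q(sqrt(253)), Q(sqrt(15433)) are distinct degree-2 extensions, so [K:Q] = 4 (Klein four Galois group).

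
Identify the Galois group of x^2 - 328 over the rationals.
Gal(K/Q) = Z/2Z (cyclic of order 2)

x^2 - 328 is irreducible over Q since 328 is not a rational square. The splitting field Q(sqrt(328)) has degree 2 over Q, and its unique nontrivial automorphism is sqrt(328) ↦ -sqrt(328). Hence Gal(Q(sqrt(328))/Q) = Z/2Z.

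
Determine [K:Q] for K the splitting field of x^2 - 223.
[K:Q] = 2

The polynomial x^2 - 223 is irreducible over Q since 223 is not a perfect square. Its splitting field is Q(sqrt(223)), which has degree 2 over Q.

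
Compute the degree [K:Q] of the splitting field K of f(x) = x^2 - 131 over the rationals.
[K:Q] = 2

The polynomial x^2 - 131 is irreducible over Q since 131 is not a perfect square. Its splitting field is Q(sqrt(131)), which has degree 2 over Q.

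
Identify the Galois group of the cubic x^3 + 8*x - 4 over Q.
Gal(K/Q) = S_3 (symmetric group of order 6)

Compute the discriminant of x^3 + (0)*x^2 + (8)*x + (-4): Δ = -2480. Since Δ is not a rational square, the Galois group is not contained in A_3; it must be the full S_3 (irreducibility of the cubic rules out anything smaller).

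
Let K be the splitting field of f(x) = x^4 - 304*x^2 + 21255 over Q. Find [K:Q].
[K:Q] = 4

f factors as (x^2 - 109)(x^2 - 195); the splitting field is K = Q(sqrt(109), sqrt(195)). Since 109, 195, and 21255 are all non-squares in Q, the three subfields Q(sqrt(109)), Q(sqrt(195)), Q(sqrt(21255)) are distinct degree-2 extensions, so [K:Q] = 4 (Klein four Galois group).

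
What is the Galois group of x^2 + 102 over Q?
Gal(K/Q) = Z/2Z (cyclic of order 2)

x^2 + 102 is irreducible over Q since -102 is not a rational square. The splitting field Q(sqrt(-102)) has degree 2 over Q, and its unique nontrivial automorphism is sqrt(-102) ↦ -sqrt(-102). Hence Gal(Q(sqrt(-102))/Q) = Z/2Z.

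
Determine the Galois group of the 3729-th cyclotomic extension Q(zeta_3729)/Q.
|Gal(Q(zeta_3729)/Q)| = phi(3729) = 2240; group ≅ (Z/3729Z)^* ≅ Z/2Z × Z/10Z × Z/112Z

The n-th cyclotomic polynomial Φ_3729(x) is the minimal polynomial of zeta_3729 over Q and has degree phi(3729) = 2240. So Q(zeta_3729) is a degree-2240 Galois extension with Galois group (Z/3729Z)^*. By CRT, (Z/3729Z)^* ≅ (Z/3Z)^* × (Z/11Z)^* × (Z/113Z)^*. Each prime-power unit group is (Z/3Z)^* ≅ Z/2Z; (Z/11Z)^* ≅ Z/10Z; (Z/113Z)^* ≅ Z/112Z. Hence Gal(Q(zeta_3729)/Q) ≅ Z/2Z × Z/10Z × Z/112Z.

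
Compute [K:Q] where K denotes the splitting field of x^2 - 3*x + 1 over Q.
[K:Q] = 2

The discriminant of x^2 + (-3)*x + (1) is b^2 - 4c = 9 - (4) = 5. Since 5 is not a perfect square in Q, the polynomial is irreducible over Q. Its two roots generate a degree-2 extension, so [K:Q] = 2.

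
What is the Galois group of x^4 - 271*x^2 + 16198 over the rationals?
Gal(K/Q) = V_4 (Klein four-group, Z/2Z × Z/2Z)

f factors as (x^2 - 182)(x^2 - 89), so the splitting field is K = Q(sqrt(182), sqrt(89)). The elements 182, 89, 16198 are all non-squares in Q, so sqrt(182) and sqrt(89) generate independent quadratic extensions. Thus [K:Q] = 4 and Gal(K/Q) is generated by the two order-2 automorphisms sqrt(182) ↦ -sqrt(182) and sqrt(89) ↦ -sqrt(89), giving V_4.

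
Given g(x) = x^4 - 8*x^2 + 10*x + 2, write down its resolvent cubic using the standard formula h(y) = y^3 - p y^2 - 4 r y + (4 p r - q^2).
h(y) = y^3 + 8*y^2 - 8*y - 164

Identify coefficients: p = -8, q = 10, r = 2.
Plug into h(y) = y^3 - p y^2 - 4 r y + (4 p r - q^2):
  h(y) = y^3 - (-8) y^2 - 4*(2) y + (4*(-8)*(2) - (10)^2)
       = y^3 + (8) y^2 + (-8) y + (-164).
Simplifying: h(y) = y^3 + 8*y^2 - 8*y - 164.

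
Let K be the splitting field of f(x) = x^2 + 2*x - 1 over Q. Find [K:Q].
[K:Q] = 2

The discriminant of x^2 + (2)*x + (-1) is b^2 - 4c = 4 - (-4) = 8. Since 8 is not a perfect square in Q, the polynomial is irreducible over Q. Its two roots generate a degree-2 extension, so [K:Q] = 2.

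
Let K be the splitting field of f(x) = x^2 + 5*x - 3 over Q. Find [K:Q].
[K:Q] = 2

The discriminant of x^2 + (5)*x + (-3) is b^2 - 4c = 25 - (-12) = 37. Since 37 is not a perfect square in Q, the polynomial is irreducible over Q. Its two roots generate a degree-2 extension, so [K:Q] = 2.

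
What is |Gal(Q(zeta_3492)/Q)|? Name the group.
|Gal(Q(zeta_3492)/Q)| = phi(3492) = 1152; group ≅ (Z/3492Z)^* ≅ Z/2Z × Z/6Z × Z/96Z

The n-th cyclotomic polynomial Φ_3492(x) is the minimal polynomial of zeta_3492 over Q and has degree phi(3492) = 1152. So Q(zeta_3492) is a degree-1152 Galois extension with Galois group (Z/3492Z)^*. By CRT, (Z/3492Z)^* ≅ (Z/4Z)^* × (Z/9Z)^* × (Z/97Z)^*. Each prime-power unit group is (Z/4Z)^* ≅ Z/2Z; (Z/9Z)^* ≅ Z/6Z; (Z/97Z)^* ≅ Z/96Z. Hence Gal(Q(zeta_3492)/Q) ≅ Z/2Z × Z/6Z × Z/96Z.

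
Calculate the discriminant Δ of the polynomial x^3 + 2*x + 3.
Δ = -275

For a depressed cubic x^3 + p x + q the discriminant is Δ = -4 p^3 - 27 q^2 = -4*(2)^3 - 27*(3)^2 = -32 - 243 = -275.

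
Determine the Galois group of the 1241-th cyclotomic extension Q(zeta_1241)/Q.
|Gal(Q(zeta_1241)/Q)| = phi(1241) = 1152; group ≅ (Z/1241Z)^* ≅ Z/16Z × Z/72Z

The n-th cyclotomic polynomial Φ_1241(x) is the minimal polynomial of zeta_1241 over Q and has degree phi(1241) = 1152. So Q(zeta_1241) is a degree-1152 Galois extension with Galois group (Z/1241Z)^*. By CRT, (Z/1241Z)^* ≅ (Z/17Z)^* × (Z/73Z)^*. Each prime-power unit group is (Z/17Z)^* ≅ Z/16Z; (Z/73Z)^* ≅ Z/72Z. Hence Gal(Q(zeta_1241)/Q) ≅ Z/16Z × Z/72Z.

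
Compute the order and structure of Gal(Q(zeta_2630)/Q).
|Gal(Q(zeta_2630)/Q)| = phi(2630) = 1048; group ≅ (Z/2630Z)^* ≅ Z/4Z × Z/262Z

The n-th cyclotomic polynomial Φ_2630(x) is the minimal polynomial of zeta_2630 over Q and has degree phi(2630) = 1048. So Q(zeta_2630) is a degree-1048 Galois extension with Galois group (Z/2630Z)^*. By CRT, (Z/2630Z)^* ≅ (Z/2Z)^* × (Z/5Z)^* × (Z/263Z)^*. Each prime-power unit group is (Z/2Z)^* ≅ trivial group (order 1); (Z/5Z)^* ≅ Z/4Z; (Z/263Z)^* ≅ Z/262Z. Hence Gal(Q(zeta_2630)/Q) ≅ Z/4Z × Z/262Z.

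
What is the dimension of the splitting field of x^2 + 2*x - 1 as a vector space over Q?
[K:Q] = 2

The discriminant of x^2 + (2)*x + (-1) is b^2 - 4c = 4 - (-4) = 8. Since 8 is not a perfect square in Q, the polynomial is irreducible over Q. Its two roots generate a degree-2 extension, so [K:Q] = 2.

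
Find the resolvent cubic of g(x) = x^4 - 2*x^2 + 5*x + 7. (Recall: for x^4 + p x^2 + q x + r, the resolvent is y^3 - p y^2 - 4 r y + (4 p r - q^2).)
h(y) = y^3 + 2*y^2 - 28*y - 81

Identify coefficients: p = -2, q = 5, r = 7.
Plug into h(y) = y^3 - p y^2 - 4 r y + (4 p r - q^2):
  h(y) = y^3 - (-2) y^2 - 4*(7) y + (4*(-2)*(7) - (5)^2)
       = y^3 + (2) y^2 + (-28) y + (-81).
Simplifying: h(y) = y^3 + 2*y^2 - 28*y - 81.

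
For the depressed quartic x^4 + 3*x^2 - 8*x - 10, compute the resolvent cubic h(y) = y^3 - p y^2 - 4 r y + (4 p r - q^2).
h(y) = y^3 - 3*y^2 + 40*y - 184

Identify coefficients: p = 3, q = -8, r = -10.
Plug into h(y) = y^3 - p y^2 - 4 r y + (4 p r - q^2):
  h(y) = y^3 - (3) y^2 - 4*(-10) y + (4*(3)*(-10) - (-8)^2)
       = y^3 + (-3) y^2 + (40) y + (-184).
Simplifying: h(y) = y^3 - 3*y^2 + 40*y - 184.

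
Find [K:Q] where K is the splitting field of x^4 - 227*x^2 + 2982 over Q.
[K:Q] = 4

f factors as (x^2 - 213)(x^2 - 14); the splitting field is K = Q(sqrt(213), sqrt(14)). Since 213, 14, and 2982 are all non-squares in Q, the three subfields Q(sqrt(213)), Q(sqrt(14)), Q(sqrt(2982)) are distinct degree-2 extensions, so [K:Q] = 4 (Klein four Galois group).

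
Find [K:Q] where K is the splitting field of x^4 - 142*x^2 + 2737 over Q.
[K:Q] = 4

f factors as (x^2 - 119)(x^2 - 23); the splitting field is K = Q(sqrt(119), sqrt(23)). Since 119, 23, and 2737 are all non-squares in Q, the three subfields Q(sqrt(119)), Q(sqrt(23)), Q(sqrt(2737)) are distinct degree-2 extensions, so [K:Q] = 4 (Klein four Galois group).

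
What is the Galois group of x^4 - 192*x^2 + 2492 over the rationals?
Gal(K/Q) = V_4 (Klein four-group, Z/2Z × Z/2Z)

f factors as (x^2 - 178)(x^2 - 14), so the splitting field is K = Q(sqrt(178), sqrt(14)). The elements 178, 14, 2492 are all non-squares in Q, so sqrt(178) and sqrt(14) generate independent quadratic extensions. Thus [K:Q] = 4 and Gal(K/Q) is generated by the two order-2 automorphisms sqrt(178) ↦ -sqrt(178) and sqrt(14) ↦ -sqrt(14), giving V_4.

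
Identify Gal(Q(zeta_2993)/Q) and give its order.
|Gal(Q(zeta_2993)/Q)| = phi(2993) = 2880; group ≅ (Z/2993Z)^* ≅ Z/40Z × Z/72Z

The n-th cyclotomic polynomial Φ_2993(x) is the minimal polynomial of zeta_2993 over Q and has degree phi(2993) = 2880. So Q(zeta_2993) is a degree-2880 Galois extension with Galois group (Z/2993Z)^*. By CRT, (Z/2993Z)^* ≅ (Z/41Z)^* × (Z/73Z)^*. Each prime-power unit group is (Z/41Z)^* ≅ Z/40Z; (Z/73Z)^* ≅ Z/72Z. Hence Gal(Q(zeta_2993)/Q) ≅ Z/40Z × Z/72Z.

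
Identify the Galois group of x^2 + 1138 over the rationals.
Gal(K/Q) = Z/2Z (cyclic of order 2)

x^2 + 1138 is irreducible over Q since -1138 is not a rational square. The splitting field Q(sqrt(-1138)) has degree 2 over Q, and its unique nontrivial automorphism is sqrt(-1138) ↦ -sqrt(-1138). Hence Gal(Q(sqrt(-1138))/Q) = Z/2Z.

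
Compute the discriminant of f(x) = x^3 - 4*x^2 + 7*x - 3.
Δ = -87

For x^3 + a x^2 + b x + c the discriminant is Δ = 18 a b c - 4 a^3 c + a^2 b^2 - 4 b^3 - 27 c^2.
Plug a = -4, b = 7, c = -3:
  18*(-4)*(7)*(-3) - 4*(-4)^3*(-3) + (-4)^2*(7)^2 - 4*(7)^3 - 27*(-3)^2
  = 1512 + (-768) + 784 + (-1372) + (-243)
  = -87.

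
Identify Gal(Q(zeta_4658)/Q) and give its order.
|Gal(Q(zeta_4658)/Q)| = phi(4658) = 2176; group ≅ (Z/4658Z)^* ≅ Z/16Z × Z/136Z

The n-th cyclotomic polynomial Φ_4658(x) is the minimal polynomial of zeta_4658 over Q and has degree phi(4658) = 2176. So Q(zeta_4658) is a degree-2176 Galois extension with Galois group (Z/4658Z)^*. By CRT, (Z/4658Z)^* ≅ (Z/2Z)^* × (Z/17Z)^* × (Z/137Z)^*. Each prime-power unit group is (Z/2Z)^* ≅ trivial group (order 1); (Z/17Z)^* ≅ Z/16Z; (Z/137Z)^* ≅ Z/136Z. Hence Gal(Q(zeta_4658)/Q) ≅ Z/16Z × Z/136Z.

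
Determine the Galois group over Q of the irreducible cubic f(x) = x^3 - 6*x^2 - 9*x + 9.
Gal(K/Q) = S_3 (symmetric group of order 6)

Compute the discriminant of x^3 + (-6)*x^2 + (-9)*x + (9): Δ = 20169. Since Δ is not a rational square, the Galois group is not contained in A_3; it must be the full S_3 (irreducibility of the cubic rules out anything smaller).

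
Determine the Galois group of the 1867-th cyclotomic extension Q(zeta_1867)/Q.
|Gal(Q(zeta_1867)/Q)| = phi(1867) = 1866; group ≅ (Z/1867Z)^* ≅ Z/1866Z

The n-th cyclotomic polynomial Φ_1867(x) is the minimal polynomial of zeta_1867 over Q and has degree phi(1867) = 1866. So Q(zeta_1867) is a degree-1866 Galois extension with Galois group (Z/1867Z)^*. (Z/1867Z)^* is cyclic since 1867 is an odd prime power (or 4). Hence Gal(Q(zeta_1867)/Q) ≅ Z/1866Z.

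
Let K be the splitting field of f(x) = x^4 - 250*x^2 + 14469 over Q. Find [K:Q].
[K:Q] = 4

f factors as (x^2 - 159)(x^2 - 91); the splitting field is K = Q(sqrt(159), sqrt(91)). Since 159, 91, and 14469 are all non-squares in Q, the three subfields Q(sqrt(159)), Q(sqrt(91)), Q(sqrt(14469)) are distinct degree-2 extensions, so [K:Q] = 4 (Klein four Galois group).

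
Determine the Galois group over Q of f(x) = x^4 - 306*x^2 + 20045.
Gal(K/Q) = V_4 (Klein four-group, Z/2Z × Z/2Z)

f factors as (x^2 - 95)(x^2 - 211), so the splitting field is K = Q(sqrt(95), sqrt(211)). The elements 95, 211, 20045 are all non-squares in Q, so sqrt(95) and sqrt(211) generate independent quadratic extensions. Thus [K:Q] = 4 and Gal(K/Q) is generated by the two order-2 automorphisms sqrt(95) ↦ -sqrt(95) and sqrt(211) ↦ -sqrt(211), giving V_4.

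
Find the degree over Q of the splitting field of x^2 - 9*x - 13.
[K:Q] = 2

The discriminant of x^2 + (-9)*x + (-13) is b^2 - 4c = 81 - (-52) = 133. Since 133 is not a perfect square in Q, the polynomial is irreducible over Q. Its two roots generate a degree-2 extension, so [K:Q] = 2.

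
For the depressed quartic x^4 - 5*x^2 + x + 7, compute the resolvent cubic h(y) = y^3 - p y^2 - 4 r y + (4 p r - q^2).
h(y) = y^3 + 5*y^2 - 28*y - 141

Identify coefficients: p = -5, q = 1, r = 7.
Plug into h(y) = y^3 - p y^2 - 4 r y + (4 p r - q^2):
  h(y) = y^3 - (-5) y^2 - 4*(7) y + (4*(-5)*(7) - (1)^2)
       = y^3 + (5) y^2 + (-28) y + (-141).
Simplifying: h(y) = y^3 + 5*y^2 - 28*y - 141.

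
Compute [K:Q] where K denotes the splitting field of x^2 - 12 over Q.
[K:Q] = 2

The discriminant of x^2 + (0)*x + (-12) is b^2 - 4c = 0 - (-48) = 48. Since 48 is not a perfect square in Q, the polynomial is irreducible over Q. Its two roots generate a degree-2 extension, so [K:Q] = 2.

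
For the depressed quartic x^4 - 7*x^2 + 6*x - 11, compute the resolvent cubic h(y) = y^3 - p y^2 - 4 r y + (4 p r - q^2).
h(y) = y^3 + 7*y^2 + 44*y + 272

Identify coefficients: p = -7, q = 6, r = -11.
Plug into h(y) = y^3 - p y^2 - 4 r y + (4 p r - q^2):
  h(y) = y^3 - (-7) y^2 - 4*(-11) y + (4*(-7)*(-11) - (6)^2)
       = y^3 + (7) y^2 + (44) y + (272).
Simplifying: h(y) = y^3 + 7*y^2 + 44*y + 272.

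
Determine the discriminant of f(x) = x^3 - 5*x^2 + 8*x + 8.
Δ = -3936

For x^3 + a x^2 + b x + c the discriminant is Δ = 18 a b c - 4 a^3 c + a^2 b^2 - 4 b^3 - 27 c^2.
Plug a = -5, b = 8, c = 8:
  18*(-5)*(8)*(8) - 4*(-5)^3*(8) + (-5)^2*(8)^2 - 4*(8)^3 - 27*(8)^2
  = -5760 + (4000) + 1600 + (-2048) + (-1728)
  = -3936.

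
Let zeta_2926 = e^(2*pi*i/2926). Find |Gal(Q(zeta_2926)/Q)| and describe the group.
|Gal(Q(zeta_2926)/Q)| = phi(2926) = 1080; group ≅ (Z/2926Z)^* ≅ Z/6Z × Z/10Z × Z/18Z

The n-th cyclotomic polynomial Φ_2926(x) is the minimal polynomial of zeta_2926 over Q and has degree phi(2926) = 1080. So Q(zeta_2926) is a degree-1080 Galois extension with Galois group (Z/2926Z)^*. By CRT, (Z/2926Z)^* ≅ (Z/2Z)^* × (Z/7Z)^* × (Z/11Z)^* × (Z/19Z)^*. Each prime-power unit group is (Z/2Z)^* ≅ trivial group (order 1); (Z/7Z)^* ≅ Z/6Z; (Z/11Z)^* ≅ Z/10Z; (Z/19Z)^* ≅ Z/18Z. Hence Gal(Q(zeta_2926)/Q) ≅ Z/6Z × Z/10Z × Z/18Z.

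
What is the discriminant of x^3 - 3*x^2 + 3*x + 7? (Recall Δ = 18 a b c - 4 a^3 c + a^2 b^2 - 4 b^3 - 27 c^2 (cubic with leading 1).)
Δ = -1728

For x^3 + a x^2 + b x + c the discriminant is Δ = 18 a b c - 4 a^3 c + a^2 b^2 - 4 b^3 - 27 c^2.
Plug a = -3, b = 3, c = 7:
  18*(-3)*(3)*(7) - 4*(-3)^3*(7) + (-3)^2*(3)^2 - 4*(3)^3 - 27*(7)^2
  = -1134 + (756) + 81 + (-108) + (-1323)
  = -1728.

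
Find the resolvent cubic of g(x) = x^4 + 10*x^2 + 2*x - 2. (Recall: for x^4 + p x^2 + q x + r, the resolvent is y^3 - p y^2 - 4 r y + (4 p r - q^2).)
h(y) = y^3 - 10*y^2 + 8*y - 84

Identify coefficients: p = 10, q = 2, r = -2.
Plug into h(y) = y^3 - p y^2 - 4 r y + (4 p r - q^2):
  h(y) = y^3 - (10) y^2 - 4*(-2) y + (4*(10)*(-2) - (2)^2)
       = y^3 + (-10) y^2 + (8) y + (-84).
Simplifying: h(y) = y^3 - 10*y^2 + 8*y - 84.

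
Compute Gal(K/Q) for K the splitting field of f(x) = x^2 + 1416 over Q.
Gal(K/Q) = Z/2Z (cyclic of order 2)

x^2 + 1416 is irreducible over Q since -1416 is not a rational square. The splitting field Q(sqrt(-1416)) has degree 2 over Q, and its unique nontrivial automorphism is sqrt(-1416) ↦ -sqrt(-1416). Hence Gal(Q(sqrt(-1416))/Q) = Z/2Z.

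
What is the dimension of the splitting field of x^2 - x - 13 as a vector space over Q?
[K:Q] = 2

The discriminant of x^2 + (-1)*x + (-13) is b^2 - 4c = 1 - (-52) = 53. Since 53 is not a perfect square in Q, the polynomial is irreducible over Q. Its two roots generate a degree-2 extension, so [K:Q] = 2.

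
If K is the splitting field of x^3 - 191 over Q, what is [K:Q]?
[K:Q] = 6

x^3 - 191 has one real root r = 191^(1/3) and two complex roots r*zeta_3, r*zeta_3^2 where zeta_3 = e^(2*pi*i/3). The splitting field is Q(r, zeta_3). [Q(r):Q] = 3 and [Q(zeta_3):Q] = 2 with gcd = 1, so [Q(r, zeta_3):Q] = 3 * 2 = 6.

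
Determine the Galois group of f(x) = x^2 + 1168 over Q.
Gal(K/Q) = Z/2Z (cyclic of order 2)

x^2 + 1168 is irreducible over Q since -1168 is not a rational square. The splitting field Q(sqrt(-1168)) has degree 2 over Q, and its unique nontrivial automorphism is sqrt(-1168) ↦ -sqrt(-1168). Hence Gal(Q(sqrt(-1168))/Q) = Z/2Z.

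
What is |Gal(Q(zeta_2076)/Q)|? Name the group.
|Gal(Q(zeta_2076)/Q)| = phi(2076) = 688; group ≅ (Z/2076Z)^* ≅ Z/2Z × Z/2Z × Z/172Z

The n-th cyclotomic polynomial Φ_2076(x) is the minimal polynomial of zeta_2076 over Q and has degree phi(2076) = 688. So Q(zeta_2076) is a degree-688 Galois extension with Galois group (Z/2076Z)^*. By CRT, (Z/2076Z)^* ≅ (Z/4Z)^* × (Z/3Z)^* × (Z/173Z)^*. Each prime-power unit group is (Z/4Z)^* ≅ Z/2Z; (Z/3Z)^* ≅ Z/2Z; (Z/173Z)^* ≅ Z/172Z. Hence Gal(Q(zeta_2076)/Q) ≅ Z/2Z × Z/2Z × Z/172Z.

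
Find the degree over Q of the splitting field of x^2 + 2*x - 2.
[K:Q] = 2

The discriminant of x^2 + (2)*x + (-2) is b^2 - 4c = 4 - (-8) = 12. Since 12 is not a perfect square in Q, the polynomial is irreducible over Q. Its two roots generate a degree-2 extension, so [K:Q] = 2.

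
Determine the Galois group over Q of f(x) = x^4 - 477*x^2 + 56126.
Gal(K/Q) = V_4 (Klein four-group, Z/2Z × Z/2Z)

f factors as (x^2 - 266)(x^2 - 211), so the splitting field is K = Q(sqrt(266), sqrt(211)). The elements 266, 211, 56126 are all non-squares in Q, so sqrt(266) and sqrt(211) generate independent quadratic extensions. Thus [K:Q] = 4 and Gal(K/Q) is generated by the two order-2 automorphisms sqrt(266) ↦ -sqrt(266) and sqrt(211) ↦ -sqrt(211), giving V_4.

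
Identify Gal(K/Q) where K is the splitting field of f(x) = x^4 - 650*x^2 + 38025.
Gal(K/Q) = Z/2Z (cyclic of order 2)

f factors as (x^2 - 65)(x^2 - 585), so the splitting field is K = Q(sqrt(65), sqrt(585)). The squarefree part of 65 is 65 and the squarefree part of 585 is also 65, so sqrt(65) and sqrt(585) are both rational multiples of sqrt(65). Hence Q(sqrt(65)) = Q(sqrt(585)) = Q(sqrt(65)), and the splitting field collapses to a single degree-2 extension with Galois group Z/2Z.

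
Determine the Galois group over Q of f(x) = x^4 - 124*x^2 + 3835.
Gal(K/Q) = V_4 (Klein four-group, Z/2Z × Z/2Z)

f factors as (x^2 - 65)(x^2 - 59), so the splitting field is K = Q(sqrt(65), sqrt(59)). The elements 65, 59, 3835 are all non-squares in Q, so sqrt(65) and sqrt(59) generate independent quadratic extensions. Thus [K:Q] = 4 and Gal(K/Q) is generated by the two order-2 automorphisms sqrt(65) ↦ -sqrt(65) and sqrt(59) ↦ -sqrt(59), giving V_4.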